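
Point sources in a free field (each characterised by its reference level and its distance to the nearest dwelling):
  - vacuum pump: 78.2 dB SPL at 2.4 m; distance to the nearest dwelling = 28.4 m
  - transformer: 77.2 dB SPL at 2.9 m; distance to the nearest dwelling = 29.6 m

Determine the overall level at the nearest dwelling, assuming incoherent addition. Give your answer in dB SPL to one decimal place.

Apply inverse-square spreading to bring every level to the receiver, then sum 10^(L/10).
vacuum pump: 78.2 − 20·log₁₀(28.4/2.4) = 78.2 − 21.46 = 56.74 dB SPL.
transformer: 77.2 − 20·log₁₀(29.6/2.9) = 77.2 − 20.18 = 57.02 dB SPL.
Σ 10^(L/10) = 9.756e+05 → L_total = 10·log₁₀(9.756e+05) = 59.89 dB SPL.

59.9 dB SPL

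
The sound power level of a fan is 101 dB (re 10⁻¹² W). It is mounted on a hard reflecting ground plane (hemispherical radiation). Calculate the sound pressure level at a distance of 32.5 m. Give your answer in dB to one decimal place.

62.8 dB

The power spreads over a hemisphere of area 2π·r², so L_p = L_w − 10·log₁₀(2π·r²).
2π·r² = 6637 m², 10·log₁₀ of that is 38.219 dB.
L_p = 101 − 38.219 = 62.78 dB.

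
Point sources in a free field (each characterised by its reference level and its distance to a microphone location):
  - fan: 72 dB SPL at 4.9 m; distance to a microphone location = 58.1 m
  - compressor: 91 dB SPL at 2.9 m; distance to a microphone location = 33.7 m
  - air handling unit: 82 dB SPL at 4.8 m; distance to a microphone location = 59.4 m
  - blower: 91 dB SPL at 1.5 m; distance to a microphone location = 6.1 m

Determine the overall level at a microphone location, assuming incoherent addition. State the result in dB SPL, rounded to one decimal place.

First find each source's level at the receiver (point-source: −20·log₁₀(r/r_ref)), then combine on an intensity basis.
fan: 72 − 20·log₁₀(58.1/4.9) = 72 − 21.48 = 50.52 dB SPL.
compressor: 91 − 20·log₁₀(33.7/2.9) = 91 − 21.30 = 69.70 dB SPL.
air handling unit: 82 − 20·log₁₀(59.4/4.8) = 82 − 21.85 = 60.15 dB SPL.
blower: 91 − 20·log₁₀(6.1/1.5) = 91 − 12.18 = 78.82 dB SPL.
Σ 10^(L/10) = 8.659e+07 → L_total = 10·log₁₀(8.659e+07) = 79.37 dB SPL.

79.4 dB SPL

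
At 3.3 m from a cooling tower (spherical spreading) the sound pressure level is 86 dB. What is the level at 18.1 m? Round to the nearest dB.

Point-source attenuation: ΔL = 20·log₁₀(r₂/r₁) = 20·log₁₀(18.1/3.3) = 14.783 dB.
L₂ = 86 − 20·log₁₀(18.1/3.3) = 86 − 14.783 = 71.22 dB.

71 dB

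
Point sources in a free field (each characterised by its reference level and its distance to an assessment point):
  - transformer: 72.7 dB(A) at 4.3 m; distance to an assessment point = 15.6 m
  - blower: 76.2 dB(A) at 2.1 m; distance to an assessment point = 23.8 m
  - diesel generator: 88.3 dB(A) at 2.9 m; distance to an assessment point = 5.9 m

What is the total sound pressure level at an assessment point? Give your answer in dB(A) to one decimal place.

Propagate each source to the receiver with L = L_ref − 20·log₁₀(r/r_ref), then add intensities.
transformer: 72.7 − 20·log₁₀(15.6/4.3) = 72.7 − 11.19 = 61.51 dB(A).
blower: 76.2 − 20·log₁₀(23.8/2.1) = 76.2 − 21.09 = 55.11 dB(A).
diesel generator: 88.3 − 20·log₁₀(5.9/2.9) = 88.3 − 6.17 = 82.13 dB(A).
Σ 10^(L/10) = 1.651e+08 → L_total = 10·log₁₀(1.651e+08) = 82.18 dB(A).

82.2 dB(A)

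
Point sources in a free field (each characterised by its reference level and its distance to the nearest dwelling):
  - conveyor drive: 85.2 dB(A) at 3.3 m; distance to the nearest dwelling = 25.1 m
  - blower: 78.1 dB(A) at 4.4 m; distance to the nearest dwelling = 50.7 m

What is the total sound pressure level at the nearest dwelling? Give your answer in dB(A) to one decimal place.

Propagate each source to the receiver with L = L_ref − 20·log₁₀(r/r_ref), then add intensities.
conveyor drive: 85.2 − 20·log₁₀(25.1/3.3) = 85.2 − 17.62 = 67.58 dB(A).
blower: 78.1 − 20·log₁₀(50.7/4.4) = 78.1 − 21.23 = 56.87 dB(A).
Σ 10^(L/10) = 6.210e+06 → L_total = 10·log₁₀(6.210e+06) = 67.93 dB(A).

67.9 dB(A)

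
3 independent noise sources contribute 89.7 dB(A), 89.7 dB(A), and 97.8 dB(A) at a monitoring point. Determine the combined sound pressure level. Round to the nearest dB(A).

Incoherent sources combine by intensity addition: L_total = 10·log₁₀(Σ 10^(L_i/10)).
Σ 10^(L/10) = 10^(89.7/10) + 10^(89.7/10) + 10^(97.8/10) = 7.892e+09.
L_total = 10·log₁₀(7.892e+09) = 98.97 dB(A).

99 dB(A)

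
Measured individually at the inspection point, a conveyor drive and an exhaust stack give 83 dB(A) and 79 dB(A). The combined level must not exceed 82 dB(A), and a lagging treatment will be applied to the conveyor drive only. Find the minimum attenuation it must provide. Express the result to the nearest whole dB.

Fixed contribution from the other source: Σ 10^(L/10) = 10^(79/10) = 7.943e+07 (79.00 dB(A)).
To meet 82 dB(A) overall, the treated conveyor drive may contribute at most 10^(82/10) − 7.943e+07 = 7.906e+07, i.e. 78.98 dB(A).
So the conveyor drive must be reduced from 83 to 78.98 dB(A): IL = 4.02 dB.

4 dB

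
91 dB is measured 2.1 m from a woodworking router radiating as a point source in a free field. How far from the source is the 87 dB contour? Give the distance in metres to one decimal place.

3.3 m

For a point source L₁ − L₂ = 20·log₁₀(r₂/r₁), so r₂ = r₁·10^((L₁−L₂)/20).
r₂ = 2.1·10^((91−87)/20) = 2.1·10^(4.0/20) = 3.33 m.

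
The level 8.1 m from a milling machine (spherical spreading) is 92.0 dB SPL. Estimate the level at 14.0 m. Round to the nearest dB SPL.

87 dB SPL

Spherical spreading from a point source gives a 20·log₁₀(r₂/r₁) drop.
L₂ = 92.0 − 20·log₁₀(14.0/8.1) = 92.0 − 4.753 = 87.25 dB SPL.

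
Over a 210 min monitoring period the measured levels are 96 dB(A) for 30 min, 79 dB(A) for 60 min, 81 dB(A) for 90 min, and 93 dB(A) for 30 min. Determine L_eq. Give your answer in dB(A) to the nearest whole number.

L_eq = 10·log₁₀[(1/T)·Σ tᵢ·10^(Lᵢ/10)] with T = 210 min.
Σ tᵢ·10^(Lᵢ/10) = 30·10^(96/10) + 60·10^(79/10) + 90·10^(81/10) + 30·10^(93/10) = 1.954e+11.
L_eq = 10·log₁₀(1.954e+11/210) = 89.69 dB(A).

90 dB(A)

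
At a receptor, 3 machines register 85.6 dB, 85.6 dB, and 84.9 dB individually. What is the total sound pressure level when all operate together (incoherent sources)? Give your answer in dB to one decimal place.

Incoherent sources combine by intensity addition: L_total = 10·log₁₀(Σ 10^(L_i/10)).
Σ 10^(L/10) = 10^(85.6/10) + 10^(85.6/10) + 10^(84.9/10) = 1.035e+09.
L_total = 10·log₁₀(1.035e+09) = 90.15 dB.

90.2 dB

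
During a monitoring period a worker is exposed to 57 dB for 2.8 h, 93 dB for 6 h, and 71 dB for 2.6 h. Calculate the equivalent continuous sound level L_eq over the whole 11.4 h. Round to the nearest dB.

90 dB

The energy average is taken in the linear domain: L_eq = 10·log₁₀[(Σ tᵢ·10^(Lᵢ/10))/T], T = 11.4 h.
Σ tᵢ·10^(Lᵢ/10) = 2.8·10^(57/10) + 6·10^(93/10) + 2.6·10^(71/10) = 1.201e+10.
L_eq = 10·log₁₀(1.201e+10/11.4) = 90.22 dB.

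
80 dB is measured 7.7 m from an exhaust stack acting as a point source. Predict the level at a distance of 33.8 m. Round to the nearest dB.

For a point source, L₂ = L₁ − 20·log₁₀(r₂/r₁).
L₂ = 80 − 20·log₁₀(33.8/7.7) = 80 − 12.849 = 67.15 dB.

67 dB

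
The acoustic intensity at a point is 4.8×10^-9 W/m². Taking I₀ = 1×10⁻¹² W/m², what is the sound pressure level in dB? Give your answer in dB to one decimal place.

36.8 dB

L = 10·log₁₀(I/I₀) = 10·log₁₀(4.8×10^-9/10⁻¹²) = 10·log₁₀(4.8×10^3).
L = 10·(0.6812 + 3) = 36.81 dB.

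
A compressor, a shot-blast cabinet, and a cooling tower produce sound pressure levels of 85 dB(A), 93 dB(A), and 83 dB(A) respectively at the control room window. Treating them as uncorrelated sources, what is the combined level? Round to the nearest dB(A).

Incoherent sources combine by intensity addition: L_total = 10·log₁₀(Σ 10^(L_i/10)).
Σ 10^(L/10) = 10^(85/10) + 10^(93/10) + 10^(83/10) = 2.511e+09.
L_total = 10·log₁₀(2.511e+09) = 94.00 dB(A).

94 dB(A)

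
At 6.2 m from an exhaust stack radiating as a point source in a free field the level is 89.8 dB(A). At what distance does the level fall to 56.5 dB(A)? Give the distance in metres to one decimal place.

286.7 m

The 33.3 dB drop corresponds to a distance ratio of 10^(33.3/20) for a point source.
r₂ = 6.2·10^((89.8−56.5)/20) = 6.2·10^(33.3/20) = 286.68 m.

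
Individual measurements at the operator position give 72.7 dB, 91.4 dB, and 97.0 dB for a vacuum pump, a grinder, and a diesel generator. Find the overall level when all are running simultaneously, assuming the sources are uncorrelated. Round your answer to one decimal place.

Incoherent sources combine by intensity addition: L_total = 10·log₁₀(Σ 10^(L_i/10)).
Σ 10^(L/10) = 10^(72.7/10) + 10^(91.4/10) + 10^(97.0/10) = 6.411e+09.
L_total = 10·log₁₀(6.411e+09) = 98.07 dB.

98.1 dB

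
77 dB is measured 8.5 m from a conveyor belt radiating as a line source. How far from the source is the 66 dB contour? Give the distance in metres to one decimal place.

Line-source spreading drops the level by 10·log₁₀(r₂/r₁); inverting, r₂/r₁ = 10^(ΔL/10).
r₂ = 8.5·10^((77−66)/10) = 8.5·10^(11.0/10) = 107.01 m.

107.0 m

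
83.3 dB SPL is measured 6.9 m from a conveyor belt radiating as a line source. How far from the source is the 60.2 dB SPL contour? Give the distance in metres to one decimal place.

For a line source L₁ − L₂ = 10·log₁₀(r₂/r₁), so r₂ = r₁·10^((L₁−L₂)/10).
r₂ = 6.9·10^((83.3−60.2)/10) = 6.9·10^(23.1/10) = 1408.80 m.

1408.8 m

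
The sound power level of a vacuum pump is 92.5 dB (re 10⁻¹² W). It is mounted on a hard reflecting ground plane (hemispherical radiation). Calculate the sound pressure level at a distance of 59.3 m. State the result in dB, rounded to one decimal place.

Free-field hemispherical radiation: L_p = L_w − 10·log₁₀(2π·r²), r = 59.3 m.
2π·r² = 2.209e+04 m², 10·log₁₀ of that is 43.443 dB.
L_p = 92.5 − 43.443 = 49.06 dB.

49.1 dB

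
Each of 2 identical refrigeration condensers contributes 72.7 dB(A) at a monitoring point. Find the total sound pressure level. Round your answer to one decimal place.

75.7 dB(A)

With 2 equal, uncorrelated contributions the intensity is 2× that of one unit, giving a rise of 10·log₁₀ 2.
L_total = 72.7 + 10·log₁₀(2) = 72.7 + 3.010 = 75.71 dB(A).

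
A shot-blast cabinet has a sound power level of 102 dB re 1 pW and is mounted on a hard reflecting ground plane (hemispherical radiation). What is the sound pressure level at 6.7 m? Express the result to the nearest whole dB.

L_p = L_w − 10·log₁₀(2π·r²) with r = 6.7 m.
2π·r² = 282.1 m², 10·log₁₀ of that is 24.503 dB.
L_p = 102 − 24.503 = 77.50 dB.

77 dB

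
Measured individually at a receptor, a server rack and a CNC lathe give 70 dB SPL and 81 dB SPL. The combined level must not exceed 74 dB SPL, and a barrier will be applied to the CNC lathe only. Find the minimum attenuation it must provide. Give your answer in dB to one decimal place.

Everything except the CNC lathe sums to 10^(70/10) = 1.000e+07 in linear terms, 70.00 dB SPL.
To meet 74 dB SPL overall, the treated CNC lathe may contribute at most 10^(74/10) − 1.000e+07 = 1.512e+07, i.e. 71.80 dB SPL.
Required insertion loss = 81 − 71.80 = 9.20 dB.

9.2 dB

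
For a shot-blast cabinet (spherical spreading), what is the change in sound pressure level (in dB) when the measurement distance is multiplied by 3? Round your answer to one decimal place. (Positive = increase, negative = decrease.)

With spherical spreading the level changes by −20·log₁₀(r₂/r₁).
ΔL = −20·log₁₀(3) = -9.54 dB.

-9.5 dB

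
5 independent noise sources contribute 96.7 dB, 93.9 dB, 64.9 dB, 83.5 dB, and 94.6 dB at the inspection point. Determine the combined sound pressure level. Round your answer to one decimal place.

100.1 dB

For uncorrelated sources the intensities add, so convert each level to linear form, sum, and take 10·log₁₀ of the total.
Σ 10^(L/10) = 10^(96.7/10) + 10^(93.9/10) + 10^(64.9/10) + 10^(83.5/10) + 10^(94.6/10) = 1.024e+10.
L_total = 10·log₁₀(1.024e+10) = 100.10 dB.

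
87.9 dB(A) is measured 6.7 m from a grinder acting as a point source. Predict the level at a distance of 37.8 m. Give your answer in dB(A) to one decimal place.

72.9 dB(A)

Point-source attenuation: ΔL = 20·log₁₀(r₂/r₁) = 20·log₁₀(37.8/6.7) = 15.028 dB.
L₂ = 87.9 − 20·log₁₀(37.8/6.7) = 87.9 − 15.028 = 72.87 dB(A).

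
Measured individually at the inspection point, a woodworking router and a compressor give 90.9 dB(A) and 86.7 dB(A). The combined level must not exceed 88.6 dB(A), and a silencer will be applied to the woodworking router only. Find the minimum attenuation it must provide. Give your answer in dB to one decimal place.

6.8 dB

Everything except the woodworking router sums to 10^(86.7/10) = 4.677e+08 in linear terms, 86.70 dB(A).
To meet 88.6 dB(A) overall, the treated woodworking router may contribute at most 10^(88.6/10) − 4.677e+08 = 2.567e+08, i.e. 84.09 dB(A).
So the woodworking router must be reduced from 90.9 to 84.09 dB(A): IL = 6.81 dB.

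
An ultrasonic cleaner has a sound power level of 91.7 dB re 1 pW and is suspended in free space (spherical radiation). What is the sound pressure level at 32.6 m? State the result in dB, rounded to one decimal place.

50.4 dB

Free-field spherical radiation: L_p = L_w − 10·log₁₀(4π·r²), r = 32.6 m.
4π·r² = 1.336e+04 m², 10·log₁₀ of that is 41.256 dB.
L_p = 91.7 − 41.256 = 50.44 dB.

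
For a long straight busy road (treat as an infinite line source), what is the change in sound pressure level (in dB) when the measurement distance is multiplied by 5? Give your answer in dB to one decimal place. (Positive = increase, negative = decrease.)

-7.0 dB

With cylindrical spreading the level changes by −10·log₁₀(r₂/r₁).
ΔL = −10·log₁₀(5) = -6.99 dB.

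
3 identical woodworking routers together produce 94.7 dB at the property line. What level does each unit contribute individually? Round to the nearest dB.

90 dB

3 equal contributions raise the level by 10·log₁₀ 3 = 4.771 dB, so each unit alone gives 94.7 − 4.771.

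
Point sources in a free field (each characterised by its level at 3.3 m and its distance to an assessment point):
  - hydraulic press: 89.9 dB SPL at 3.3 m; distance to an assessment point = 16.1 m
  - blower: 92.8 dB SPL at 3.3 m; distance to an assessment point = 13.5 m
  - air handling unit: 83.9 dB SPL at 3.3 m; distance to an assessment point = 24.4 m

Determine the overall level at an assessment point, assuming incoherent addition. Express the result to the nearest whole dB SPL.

First find each source's level at the receiver (point-source: −20·log₁₀(r/r_ref)), then combine on an intensity basis.
hydraulic press: 89.9 − 20·log₁₀(16.1/3.3) = 89.9 − 13.77 = 76.13 dB SPL.
blower: 92.8 − 20·log₁₀(13.5/3.3) = 92.8 − 12.24 = 80.56 dB SPL.
air handling unit: 83.9 − 20·log₁₀(24.4/3.3) = 83.9 − 17.38 = 66.52 dB SPL.
Σ 10^(L/10) = 1.594e+08 → L_total = 10·log₁₀(1.594e+08) = 82.02 dB SPL.

82 dB SPL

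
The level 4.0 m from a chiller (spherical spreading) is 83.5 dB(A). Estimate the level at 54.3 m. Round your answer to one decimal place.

Spherical spreading from a point source gives a 20·log₁₀(r₂/r₁) drop.
L₂ = 83.5 − 20·log₁₀(54.3/4.0) = 83.5 − 22.655 = 60.85 dB(A).

60.8 dB(A)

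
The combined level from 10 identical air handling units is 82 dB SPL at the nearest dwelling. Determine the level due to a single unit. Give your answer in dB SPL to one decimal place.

72.0 dB SPL

10 equal contributions raise the level by 10·log₁₀ 10 = 10.000 dB, so each unit alone gives 82 − 10.000.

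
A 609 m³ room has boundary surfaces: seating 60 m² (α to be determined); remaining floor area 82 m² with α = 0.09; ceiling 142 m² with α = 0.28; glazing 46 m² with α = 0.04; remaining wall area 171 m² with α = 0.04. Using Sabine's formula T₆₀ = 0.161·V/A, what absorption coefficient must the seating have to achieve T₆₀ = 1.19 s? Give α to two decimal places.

Required total absorption A = 0.161·609/1.19 = 82.39 m².
Absorption from the other surfaces = 82·0.09 + 142·0.28 + 46·0.04 + 171·0.04 = 55.82 m², so the seating must supply 26.57 m² over 60 m².
α = 26.57/60 = 0.443.

0.44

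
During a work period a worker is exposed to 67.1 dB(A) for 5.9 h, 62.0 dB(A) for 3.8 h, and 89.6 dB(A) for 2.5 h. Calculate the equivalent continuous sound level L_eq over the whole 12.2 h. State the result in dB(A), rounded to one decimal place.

The energy average is taken in the linear domain: L_eq = 10·log₁₀[(Σ tᵢ·10^(Lᵢ/10))/T], T = 12.2 h.
Σ tᵢ·10^(Lᵢ/10) = 5.9·10^(67.1/10) + 3.8·10^(62.0/10) + 2.5·10^(89.6/10) = 2.316e+09.
L_eq = 10·log₁₀(2.316e+09/12.2) = 82.78 dB(A).

82.8 dB(A)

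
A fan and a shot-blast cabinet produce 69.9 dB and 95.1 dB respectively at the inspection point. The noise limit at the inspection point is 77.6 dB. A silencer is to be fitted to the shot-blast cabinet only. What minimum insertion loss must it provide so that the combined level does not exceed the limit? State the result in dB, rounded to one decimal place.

18.3 dB

The untreated sources together contribute 10^(69.9/10) = 9.772e+06, i.e. 69.90 dB.
The limit corresponds to 10^(77.6/10) = 5.754e+07; subtracting the fixed part leaves 4.777e+07 for the shot-blast cabinet, i.e. 76.79 dB.
So the shot-blast cabinet must be reduced from 95.1 to 76.79 dB: IL = 18.31 dB.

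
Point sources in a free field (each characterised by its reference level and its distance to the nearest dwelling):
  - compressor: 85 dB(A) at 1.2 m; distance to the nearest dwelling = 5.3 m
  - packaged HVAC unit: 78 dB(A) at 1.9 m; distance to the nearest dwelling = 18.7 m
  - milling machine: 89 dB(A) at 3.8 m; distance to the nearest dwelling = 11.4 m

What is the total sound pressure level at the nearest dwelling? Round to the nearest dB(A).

Propagate each source to the receiver with L = L_ref − 20·log₁₀(r/r_ref), then add intensities.
compressor: 85 − 20·log₁₀(5.3/1.2) = 85 − 12.90 = 72.10 dB(A).
packaged HVAC unit: 78 − 20·log₁₀(18.7/1.9) = 78 − 19.86 = 58.14 dB(A).
milling machine: 89 − 20·log₁₀(11.4/3.8) = 89 − 9.54 = 79.46 dB(A).
Σ 10^(L/10) = 1.051e+08 → L_total = 10·log₁₀(1.051e+08) = 80.22 dB(A).

80 dB(A)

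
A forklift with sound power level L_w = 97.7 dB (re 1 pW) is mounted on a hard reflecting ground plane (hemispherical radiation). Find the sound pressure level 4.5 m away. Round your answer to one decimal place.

76.7 dB

Free-field hemispherical radiation: L_p = L_w − 10·log₁₀(2π·r²), r = 4.5 m.
2π·r² = 127.2 m², 10·log₁₀ of that is 21.046 dB.
L_p = 97.7 − 21.046 = 76.65 dB.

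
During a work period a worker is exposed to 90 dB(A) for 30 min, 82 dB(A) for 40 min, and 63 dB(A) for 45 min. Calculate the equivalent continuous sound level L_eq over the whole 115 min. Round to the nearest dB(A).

Weight each interval's intensity by its duration and average over T = 115 min:
Σ tᵢ·10^(Lᵢ/10) = 30·10^(90/10) + 40·10^(82/10) + 45·10^(63/10) = 3.643e+10.
L_eq = 10·log₁₀(3.643e+10/115) = 85.01 dB(A).

85 dB(A)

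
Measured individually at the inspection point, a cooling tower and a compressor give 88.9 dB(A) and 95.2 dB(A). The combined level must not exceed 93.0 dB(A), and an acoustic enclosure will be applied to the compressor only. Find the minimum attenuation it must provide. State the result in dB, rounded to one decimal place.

4.3 dB

Fixed contribution from the other source: Σ 10^(L/10) = 10^(88.9/10) = 7.762e+08 (88.90 dB(A)).
To meet 93.0 dB(A) overall, the treated compressor may contribute at most 10^(93.0/10) − 7.762e+08 = 1.219e+09, i.e. 90.86 dB(A).
Required insertion loss = 95.2 − 90.86 = 4.34 dB.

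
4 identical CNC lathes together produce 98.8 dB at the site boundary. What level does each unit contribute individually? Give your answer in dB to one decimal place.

92.8 dB

For N identical incoherent sources L_total = L₁ + 10·log₁₀ N, so L₁ = 98.8 − 10·log₁₀(4) = 98.8 − 6.021.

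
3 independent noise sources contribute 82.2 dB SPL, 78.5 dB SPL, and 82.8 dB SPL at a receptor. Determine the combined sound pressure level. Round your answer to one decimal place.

For uncorrelated sources the intensities add, so convert each level to linear form, sum, and take 10·log₁₀ of the total.
Σ 10^(L/10) = 10^(82.2/10) + 10^(78.5/10) + 10^(82.8/10) = 4.273e+08.
L_total = 10·log₁₀(4.273e+08) = 86.31 dB SPL.

86.3 dB SPL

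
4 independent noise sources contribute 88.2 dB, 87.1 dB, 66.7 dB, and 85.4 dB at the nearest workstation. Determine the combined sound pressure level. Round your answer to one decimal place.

For uncorrelated sources the intensities add, so convert each level to linear form, sum, and take 10·log₁₀ of the total.
Σ 10^(L/10) = 10^(88.2/10) + 10^(87.1/10) + 10^(66.7/10) + 10^(85.4/10) = 1.525e+09.
L_total = 10·log₁₀(1.525e+09) = 91.83 dB.

91.8 dB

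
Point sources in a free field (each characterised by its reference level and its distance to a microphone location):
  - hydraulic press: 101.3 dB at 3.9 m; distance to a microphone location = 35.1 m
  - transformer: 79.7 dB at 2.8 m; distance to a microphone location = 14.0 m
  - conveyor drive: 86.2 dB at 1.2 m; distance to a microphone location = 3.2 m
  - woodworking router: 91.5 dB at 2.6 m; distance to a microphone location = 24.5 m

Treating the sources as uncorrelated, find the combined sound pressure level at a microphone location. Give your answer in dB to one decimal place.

83.9 dB

First find each source's level at the receiver (point-source: −20·log₁₀(r/r_ref)), then combine on an intensity basis.
hydraulic press: 101.3 − 20·log₁₀(35.1/3.9) = 101.3 − 19.08 = 82.22 dB.
transformer: 79.7 − 20·log₁₀(14.0/2.8) = 79.7 − 13.98 = 65.72 dB.
conveyor drive: 86.2 − 20·log₁₀(3.2/1.2) = 86.2 − 8.52 = 77.68 dB.
woodworking router: 91.5 − 20·log₁₀(24.5/2.6) = 91.5 − 19.48 = 72.02 dB.
Σ 10^(L/10) = 2.448e+08 → L_total = 10·log₁₀(2.448e+08) = 83.89 dB.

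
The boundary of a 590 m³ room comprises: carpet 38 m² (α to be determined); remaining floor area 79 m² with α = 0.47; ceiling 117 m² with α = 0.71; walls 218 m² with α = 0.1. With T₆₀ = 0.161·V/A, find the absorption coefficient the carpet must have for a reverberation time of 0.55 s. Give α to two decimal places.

0.81

From T₆₀ = 0.161·V/A, the target T₆₀ = 0.55 s needs A = 0.161·590/0.55 = 172.71 m².
Absorption from the other surfaces = 79·0.47 + 117·0.71 + 218·0.1 = 142.00 m², so the carpet must supply 30.71 m² over 38 m².
α = 30.71/38 = 0.808.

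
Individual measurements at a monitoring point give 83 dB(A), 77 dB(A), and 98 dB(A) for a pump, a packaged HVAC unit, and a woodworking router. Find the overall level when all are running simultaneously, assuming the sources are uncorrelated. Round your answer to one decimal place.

98.2 dB(A)

Incoherent sources combine by intensity addition: L_total = 10·log₁₀(Σ 10^(L_i/10)).
Σ 10^(L/10) = 10^(83/10) + 10^(77/10) + 10^(98/10) = 6.559e+09.
L_total = 10·log₁₀(6.559e+09) = 98.17 dB(A).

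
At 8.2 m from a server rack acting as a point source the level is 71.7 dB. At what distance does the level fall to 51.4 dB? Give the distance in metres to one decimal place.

84.9 m

Point-source spreading drops the level by 20·log₁₀(r₂/r₁); inverting, r₂/r₁ = 10^(ΔL/20).
r₂ = 8.2·10^((71.7−51.4)/20) = 8.2·10^(20.3/20) = 84.88 m.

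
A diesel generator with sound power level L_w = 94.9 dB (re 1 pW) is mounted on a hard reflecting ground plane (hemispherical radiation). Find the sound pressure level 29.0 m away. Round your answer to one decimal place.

Free-field hemispherical radiation: L_p = L_w − 10·log₁₀(2π·r²), r = 29.0 m.
2π·r² = 5284 m², 10·log₁₀ of that is 37.230 dB.
L_p = 94.9 − 37.230 = 57.67 dB.

57.7 dB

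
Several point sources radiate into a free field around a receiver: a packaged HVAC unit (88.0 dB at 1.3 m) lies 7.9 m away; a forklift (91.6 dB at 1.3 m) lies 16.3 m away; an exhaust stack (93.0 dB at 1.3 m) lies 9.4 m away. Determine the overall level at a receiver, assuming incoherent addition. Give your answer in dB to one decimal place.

First find each source's level at the receiver (point-source: −20·log₁₀(r/r_ref)), then combine on an intensity basis.
packaged HVAC unit: 88.0 − 20·log₁₀(7.9/1.3) = 88.0 − 15.67 = 72.33 dB.
forklift: 91.6 − 20·log₁₀(16.3/1.3) = 91.6 − 21.96 = 69.64 dB.
exhaust stack: 93.0 − 20·log₁₀(9.4/1.3) = 93.0 − 17.18 = 75.82 dB.
Σ 10^(L/10) = 6.444e+07 → L_total = 10·log₁₀(6.444e+07) = 78.09 dB.

78.1 dB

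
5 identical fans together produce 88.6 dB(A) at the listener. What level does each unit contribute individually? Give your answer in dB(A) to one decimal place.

81.6 dB(A)

Dividing the total intensity by 5 lowers the level by 10·log₁₀ 5 = 6.990 dB: L₁ = 88.6 − 6.990.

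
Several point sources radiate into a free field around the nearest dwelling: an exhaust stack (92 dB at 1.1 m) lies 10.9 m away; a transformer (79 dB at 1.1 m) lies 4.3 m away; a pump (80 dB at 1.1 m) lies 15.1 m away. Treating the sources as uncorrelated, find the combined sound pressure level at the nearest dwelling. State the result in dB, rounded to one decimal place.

73.4 dB

Propagate each source to the receiver with L = L_ref − 20·log₁₀(r/r_ref), then add intensities.
exhaust stack: 92 − 20·log₁₀(10.9/1.1) = 92 − 19.92 = 72.08 dB.
transformer: 79 − 20·log₁₀(4.3/1.1) = 79 − 11.84 = 67.16 dB.
pump: 80 − 20·log₁₀(15.1/1.1) = 80 − 22.75 = 57.25 dB.
Σ 10^(L/10) = 2.187e+07 → L_total = 10·log₁₀(2.187e+07) = 73.40 dB.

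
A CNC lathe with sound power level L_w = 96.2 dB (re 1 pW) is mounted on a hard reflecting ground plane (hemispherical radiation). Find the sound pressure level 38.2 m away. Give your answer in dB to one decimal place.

L_p = L_w − 10·log₁₀(2π·r²) with r = 38.2 m.
2π·r² = 9169 m², 10·log₁₀ of that is 39.623 dB.
L_p = 96.2 − 39.623 = 56.58 dB.

56.6 dB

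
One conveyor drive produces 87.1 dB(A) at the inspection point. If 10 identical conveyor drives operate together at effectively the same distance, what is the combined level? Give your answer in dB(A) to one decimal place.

N identical incoherent sources raise the level by 10·log₁₀ N.
L_total = 87.1 + 10·log₁₀(10) = 87.1 + 10.000 = 97.10 dB(A).

97.1 dB(A)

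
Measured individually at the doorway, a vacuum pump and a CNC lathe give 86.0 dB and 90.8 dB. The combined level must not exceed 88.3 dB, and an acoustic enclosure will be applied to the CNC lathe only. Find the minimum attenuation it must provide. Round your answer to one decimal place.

The untreated sources together contribute 10^(86.0/10) = 3.981e+08, i.e. 86.00 dB.
The limit corresponds to 10^(88.3/10) = 6.761e+08; subtracting the fixed part leaves 2.780e+08 for the CNC lathe, i.e. 84.44 dB.
So the CNC lathe must be reduced from 90.8 to 84.44 dB: IL = 6.36 dB.

6.4 dB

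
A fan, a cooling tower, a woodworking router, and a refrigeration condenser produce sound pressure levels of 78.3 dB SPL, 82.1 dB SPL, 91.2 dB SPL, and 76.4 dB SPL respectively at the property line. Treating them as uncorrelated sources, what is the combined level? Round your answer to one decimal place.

92.0 dB SPL

For uncorrelated sources the intensities add, so convert each level to linear form, sum, and take 10·log₁₀ of the total.
Σ 10^(L/10) = 10^(78.3/10) + 10^(82.1/10) + 10^(91.2/10) + 10^(76.4/10) = 1.592e+09.
L_total = 10·log₁₀(1.592e+09) = 92.02 dB SPL.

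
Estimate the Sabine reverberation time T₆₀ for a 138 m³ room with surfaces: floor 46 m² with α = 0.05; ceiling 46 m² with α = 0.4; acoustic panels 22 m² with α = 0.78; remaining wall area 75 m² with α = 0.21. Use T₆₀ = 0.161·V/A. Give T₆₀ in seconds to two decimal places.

0.41 s

Total absorption A = 46·0.05 + 46·0.4 + 22·0.78 + 75·0.21 = 53.61 m² sabins.
T₆₀ = 0.161 × 138 / 53.61 = 0.414 s.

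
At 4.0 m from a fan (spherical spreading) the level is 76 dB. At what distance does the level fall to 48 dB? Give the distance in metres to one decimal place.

Point-source spreading drops the level by 20·log₁₀(r₂/r₁); inverting, r₂/r₁ = 10^(ΔL/20).
r₂ = 4.0·10^((76−48)/20) = 4.0·10^(28.0/20) = 100.48 m.

100.5 m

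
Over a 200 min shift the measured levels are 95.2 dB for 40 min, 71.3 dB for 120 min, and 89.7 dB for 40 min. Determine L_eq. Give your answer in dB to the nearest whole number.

89 dB

Weight each interval's intensity by its duration and average over T = 200 min:
Σ tᵢ·10^(Lᵢ/10) = 40·10^(95.2/10) + 120·10^(71.3/10) + 40·10^(89.7/10) = 1.714e+11.
L_eq = 10·log₁₀(1.714e+11/200) = 89.33 dB.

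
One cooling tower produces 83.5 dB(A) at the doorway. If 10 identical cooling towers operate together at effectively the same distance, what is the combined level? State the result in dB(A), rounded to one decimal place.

93.5 dB(A)

L_total = L₁ + 10·log₁₀ N for N identical incoherent sources.
L_total = 83.5 + 10·log₁₀(10) = 83.5 + 10.000 = 93.50 dB(A).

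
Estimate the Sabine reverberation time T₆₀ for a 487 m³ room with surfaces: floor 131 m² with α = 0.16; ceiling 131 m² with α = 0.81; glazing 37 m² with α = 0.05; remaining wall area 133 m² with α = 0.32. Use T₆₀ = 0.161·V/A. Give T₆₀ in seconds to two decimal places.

A = Σ Sᵢαᵢ = 131·0.16 + 131·0.81 + 37·0.05 + 133·0.32 = 171.48 m².
T₆₀ = 0.161 × 487 / 171.48 = 0.457 s.

0.46 s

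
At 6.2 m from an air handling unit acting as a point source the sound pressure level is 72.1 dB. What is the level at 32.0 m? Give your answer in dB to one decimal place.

57.8 dB

Spherical spreading from a point source gives a 20·log₁₀(r₂/r₁) drop.
L₂ = 72.1 − 20·log₁₀(32.0/6.2) = 72.1 − 14.255 = 57.84 dB.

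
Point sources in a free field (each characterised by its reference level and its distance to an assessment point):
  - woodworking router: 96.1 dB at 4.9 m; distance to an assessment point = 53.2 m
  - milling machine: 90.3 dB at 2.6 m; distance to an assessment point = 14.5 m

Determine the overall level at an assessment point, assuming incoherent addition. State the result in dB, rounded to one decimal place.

Propagate each source to the receiver with L = L_ref − 20·log₁₀(r/r_ref), then add intensities.
woodworking router: 96.1 − 20·log₁₀(53.2/4.9) = 96.1 − 20.71 = 75.39 dB.
milling machine: 90.3 − 20·log₁₀(14.5/2.6) = 90.3 − 14.93 = 75.37 dB.
Σ 10^(L/10) = 6.901e+07 → L_total = 10·log₁₀(6.901e+07) = 78.39 dB.

78.4 dB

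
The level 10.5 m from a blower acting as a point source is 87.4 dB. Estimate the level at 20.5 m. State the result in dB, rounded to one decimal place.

81.6 dB

Point-source attenuation: ΔL = 20·log₁₀(r₂/r₁) = 20·log₁₀(20.5/10.5) = 5.811 dB.
L₂ = 87.4 − 20·log₁₀(20.5/10.5) = 87.4 − 5.811 = 81.59 dB.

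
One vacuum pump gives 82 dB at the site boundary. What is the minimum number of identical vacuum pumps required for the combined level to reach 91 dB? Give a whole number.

8

Need L₁ + 10·log₁₀ N ≥ 91, i.e. log₁₀ N ≥ 0.90.
N ≥ 10^(9.0/10) = 7.943, so N = 8.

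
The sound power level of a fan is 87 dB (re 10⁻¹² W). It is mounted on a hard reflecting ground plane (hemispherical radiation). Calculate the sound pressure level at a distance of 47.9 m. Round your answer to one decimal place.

45.4 dB

The power spreads over a hemisphere of area 2π·r², so L_p = L_w − 10·log₁₀(2π·r²).
2π·r² = 1.442e+04 m², 10·log₁₀ of that is 41.589 dB.
L_p = 87 − 41.589 = 45.41 dB.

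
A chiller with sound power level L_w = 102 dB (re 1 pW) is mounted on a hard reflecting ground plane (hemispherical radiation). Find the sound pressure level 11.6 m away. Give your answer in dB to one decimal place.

72.7 dB

L_p = L_w − 10·log₁₀(2π·r²) with r = 11.6 m.
2π·r² = 845.5 m², 10·log₁₀ of that is 29.271 dB.
L_p = 102 − 29.271 = 72.73 dB.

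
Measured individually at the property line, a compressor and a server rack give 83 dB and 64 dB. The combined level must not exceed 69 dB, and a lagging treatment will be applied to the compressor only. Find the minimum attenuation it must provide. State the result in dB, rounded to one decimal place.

Fixed contribution from the other source: Σ 10^(L/10) = 10^(64/10) = 2.512e+06 (64.00 dB).
To meet 69 dB overall, the treated compressor may contribute at most 10^(69/10) − 2.512e+06 = 5.431e+06, i.e. 67.35 dB.
Required insertion loss = 83 − 67.35 = 15.65 dB.

15.7 dB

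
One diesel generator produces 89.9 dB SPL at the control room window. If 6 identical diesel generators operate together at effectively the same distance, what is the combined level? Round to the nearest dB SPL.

98 dB SPL

L_total = L₁ + 10·log₁₀ N for N identical incoherent sources.
L_total = 89.9 + 10·log₁₀(6) = 89.9 + 7.782 = 97.68 dB SPL.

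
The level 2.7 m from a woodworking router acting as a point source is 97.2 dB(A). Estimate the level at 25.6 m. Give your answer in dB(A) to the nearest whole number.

78 dB(A)

Point-source attenuation: ΔL = 20·log₁₀(r₂/r₁) = 20·log₁₀(25.6/2.7) = 19.538 dB.
L₂ = 97.2 − 20·log₁₀(25.6/2.7) = 97.2 − 19.538 = 77.66 dB(A).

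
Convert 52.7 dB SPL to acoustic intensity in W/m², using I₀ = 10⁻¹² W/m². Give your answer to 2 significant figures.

1.9e-07 W/m²

I/I₀ = 10^(52.7/10) = 1.862e+05, so I = 1.862e+05 × 10⁻¹² W/m².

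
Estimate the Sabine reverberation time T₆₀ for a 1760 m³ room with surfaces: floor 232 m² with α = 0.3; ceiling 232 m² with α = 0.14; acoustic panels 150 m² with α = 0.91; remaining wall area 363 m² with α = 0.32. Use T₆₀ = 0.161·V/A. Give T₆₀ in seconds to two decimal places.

A = Σ Sᵢαᵢ = 232·0.3 + 232·0.14 + 150·0.91 + 363·0.32 = 354.74 m².
T₆₀ = 0.161·V/A = 0.161·1760/354.74 = 0.799 s.

0.80 s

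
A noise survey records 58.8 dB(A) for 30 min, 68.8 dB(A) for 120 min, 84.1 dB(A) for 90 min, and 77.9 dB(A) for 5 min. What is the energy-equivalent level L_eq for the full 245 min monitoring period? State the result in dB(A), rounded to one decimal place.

L_eq = 10·log₁₀[(1/T)·Σ tᵢ·10^(Lᵢ/10)] with T = 245 min.
Σ tᵢ·10^(Lᵢ/10) = 30·10^(58.8/10) + 120·10^(68.8/10) + 90·10^(84.1/10) + 5·10^(77.9/10) = 2.437e+10.
L_eq = 10·log₁₀(2.437e+10/245) = 79.98 dB(A).

80.0 dB(A)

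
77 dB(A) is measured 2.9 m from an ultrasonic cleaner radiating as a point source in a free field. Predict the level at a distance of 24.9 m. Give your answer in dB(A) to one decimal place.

Point-source attenuation: ΔL = 20·log₁₀(r₂/r₁) = 20·log₁₀(24.9/2.9) = 18.676 dB.
L₂ = 77 − 20·log₁₀(24.9/2.9) = 77 − 18.676 = 58.32 dB(A).

58.3 dB(A)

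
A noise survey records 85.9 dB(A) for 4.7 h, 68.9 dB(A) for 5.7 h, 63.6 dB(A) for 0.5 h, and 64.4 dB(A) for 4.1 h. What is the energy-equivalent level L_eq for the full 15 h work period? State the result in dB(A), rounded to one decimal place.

Weight each interval's intensity by its duration and average over T = 15 h:
Σ tᵢ·10^(Lᵢ/10) = 4.7·10^(85.9/10) + 5.7·10^(68.9/10) + 0.5·10^(63.6/10) + 4.1·10^(64.4/10) = 1.885e+09.
L_eq = 10·log₁₀(1.885e+09/15) = 80.99 dB(A).

81.0 dB(A)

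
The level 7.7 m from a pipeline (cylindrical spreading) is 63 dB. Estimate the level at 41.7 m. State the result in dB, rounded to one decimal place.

55.7 dB

Line-source attenuation: ΔL = 10·log₁₀(r₂/r₁) = 10·log₁₀(41.7/7.7) = 7.336 dB.
L₂ = 63 − 10·log₁₀(41.7/7.7) = 63 − 7.336 = 55.66 dB.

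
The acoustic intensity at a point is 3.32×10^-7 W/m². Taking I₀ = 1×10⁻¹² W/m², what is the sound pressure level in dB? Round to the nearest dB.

Dividing by I₀ shifts the exponent by 12: I/I₀ = 3.32×10^5.
L = 10·(0.5211 + 5) = 55.21 dB.

55 dB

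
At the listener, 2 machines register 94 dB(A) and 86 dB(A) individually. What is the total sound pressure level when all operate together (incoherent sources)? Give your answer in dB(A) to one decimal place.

94.6 dB(A)

Incoherent sources combine by intensity addition: L_total = 10·log₁₀(Σ 10^(L_i/10)).
Σ 10^(L/10) = 10^(94/10) + 10^(86/10) = 2.910e+09.
L_total = 10·log₁₀(2.910e+09) = 94.64 dB(A).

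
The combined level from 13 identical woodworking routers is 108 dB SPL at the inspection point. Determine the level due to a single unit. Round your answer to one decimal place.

Dividing the total intensity by 13 lowers the level by 10·log₁₀ 13 = 11.139 dB: L₁ = 108 − 11.139.

96.9 dB SPL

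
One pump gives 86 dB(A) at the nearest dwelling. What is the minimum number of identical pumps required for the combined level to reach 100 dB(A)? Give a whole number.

26

N identical sources give L₁ + 10·log₁₀ N, so require 10·log₁₀ N ≥ 100 − 86 = 14.0 dB.
N ≥ 10^(14.0/10) = 25.119, so N = 26.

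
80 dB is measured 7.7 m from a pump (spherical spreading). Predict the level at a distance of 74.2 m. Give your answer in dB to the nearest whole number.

60 dB

Point-source attenuation: ΔL = 20·log₁₀(r₂/r₁) = 20·log₁₀(74.2/7.7) = 19.678 dB.
L₂ = 80 − 20·log₁₀(74.2/7.7) = 80 − 19.678 = 60.32 dB.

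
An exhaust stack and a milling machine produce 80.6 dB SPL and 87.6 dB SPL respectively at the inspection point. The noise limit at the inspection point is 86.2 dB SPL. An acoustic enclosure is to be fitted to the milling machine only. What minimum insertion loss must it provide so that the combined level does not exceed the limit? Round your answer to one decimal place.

Fixed contribution from the other source: Σ 10^(L/10) = 10^(80.6/10) = 1.148e+08 (80.60 dB SPL).
To meet 86.2 dB SPL overall, the treated milling machine may contribute at most 10^(86.2/10) − 1.148e+08 = 3.021e+08, i.e. 84.80 dB SPL.
Required insertion loss = 87.6 − 84.80 = 2.80 dB.

2.8 dB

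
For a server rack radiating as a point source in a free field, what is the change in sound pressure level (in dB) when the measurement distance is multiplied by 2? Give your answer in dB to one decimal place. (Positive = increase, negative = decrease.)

-6.0 dB

Point-source spreading: ΔL = −20·log₁₀(r₂/r₁).
ΔL = −20·log₁₀(2) = -6.02 dB.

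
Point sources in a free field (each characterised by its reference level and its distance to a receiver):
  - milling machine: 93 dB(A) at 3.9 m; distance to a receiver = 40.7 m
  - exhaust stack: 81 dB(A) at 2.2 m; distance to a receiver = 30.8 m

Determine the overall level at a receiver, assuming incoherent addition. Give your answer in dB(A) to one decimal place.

First find each source's level at the receiver (point-source: −20·log₁₀(r/r_ref)), then combine on an intensity basis.
milling machine: 93 − 20·log₁₀(40.7/3.9) = 93 − 20.37 = 72.63 dB(A).
exhaust stack: 81 − 20·log₁₀(30.8/2.2) = 81 − 22.92 = 58.08 dB(A).
Σ 10^(L/10) = 1.896e+07 → L_total = 10·log₁₀(1.896e+07) = 72.78 dB(A).

72.8 dB(A)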